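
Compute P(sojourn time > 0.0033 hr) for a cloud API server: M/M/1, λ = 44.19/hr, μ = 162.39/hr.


W ~ Exponential(μ−λ) for M/M/1.
μ − λ = 162.39 − 44.19 = 118.2000
P(W > t) = e^{−(μ−λ)t} = e^{−0.3901} = 0.677016

Final: 0.677016


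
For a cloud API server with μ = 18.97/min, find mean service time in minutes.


Mean service time = 1/μ = 1/18.97 minute = 0.05271 minute
In minutes: 0.05271 × 1 = 0.05271 min

Final: 0.05271 min


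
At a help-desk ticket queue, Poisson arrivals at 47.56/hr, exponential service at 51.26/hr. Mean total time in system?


W = 1/(μ−λ) = 1/(51.26 − 47.56) = 1/3.70 = 0.2703 hr

Final: 0.2703 hr


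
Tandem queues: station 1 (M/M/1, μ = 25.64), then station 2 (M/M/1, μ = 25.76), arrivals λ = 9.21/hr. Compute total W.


Each node sees arrival rate λ = 9.21/hr (tandem ⇒ throughput preserved).
W₁ = 1/(μ₁−λ) = 1/(25.64−9.21) = 0.06086 hr
W₂ = 1/(μ₂−λ) = 1/(25.76−9.21) = 0.06042 hr
W_total = W₁ + W₂ = 0.06086 + 0.06042 = 0.12129 hr

Final: 0.12129 hr


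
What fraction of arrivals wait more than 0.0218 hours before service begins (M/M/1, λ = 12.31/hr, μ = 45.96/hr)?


ρ = 12.31/45.96 = 0.2678
P(Wq > t) = ρ·e^{−(μ−λ)t} = 0.2678·e^{−0.7336}
= 0.2678·0.480192 = 0.128615

Final: 0.128615


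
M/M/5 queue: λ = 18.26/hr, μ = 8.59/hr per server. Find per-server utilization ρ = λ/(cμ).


ρ = λ/(cμ) = 18.26/(5·8.59) = 18.26/42.95 = 0.4251

Final: 0.4251


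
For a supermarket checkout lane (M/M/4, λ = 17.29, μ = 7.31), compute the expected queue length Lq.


a = λ/μ = 2.3653; ρ = a/4 = 0.5913
P₀ = 0.086515
Lq = P₀·a^c·ρ / (c!·(1−ρ)²) = 0.086515·31.29756·0.5913/(24·0.16702)
= 0.39942

Final: 0.39942


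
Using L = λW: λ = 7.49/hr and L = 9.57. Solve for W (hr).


W = L/λ = 9.57/7.49 = 1.2777 hr

Final: 1.2777 hr


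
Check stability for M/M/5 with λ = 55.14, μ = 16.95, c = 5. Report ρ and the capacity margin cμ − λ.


Total capacity cμ = 5·16.95 = 84.75/hr
ρ = λ/(cμ) = 55.14/84.75 = 0.6506
Stable ⇔ ρ < 1: YES
Spare capacity = cμ − λ = 84.75 − 55.14 = 29.61/hr

Final: ρ = 0.6506; stable; margin = 29.61/hr


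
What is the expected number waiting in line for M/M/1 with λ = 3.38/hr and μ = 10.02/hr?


ρ = 3.38/10.02 = 0.3373
Lq = ρ²/(1−ρ) = 0.1138/0.6627 = 0.1717

Final: 0.1717


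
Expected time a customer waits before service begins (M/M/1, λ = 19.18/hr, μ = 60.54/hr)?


ρ = 19.18/60.54 = 0.3168
Wq = ρ/(μ−λ) = 0.3168/(60.54 − 19.18) = 0.3168/41.36 = 0.007660 hr

Final: 0.007660 hr


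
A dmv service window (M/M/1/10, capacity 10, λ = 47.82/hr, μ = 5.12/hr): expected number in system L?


ρ = 47.82/5.12 = 9.3398
L = ρ[1 − (K+1)ρ^K + Kρ^(K+1)] / [(1−ρ)(1−ρ^(K+1))]
Numerator: 9.3398·(1 − 11·5051217952.095812 + 10·47177586419.769867) = 3887359406019.595703
Denominator: (-8.3398)·(-47177586418.769867) = 393453699234.662781
L = 3887359406019.595703/393453699234.662781 = 9.8801

Final: 9.8801


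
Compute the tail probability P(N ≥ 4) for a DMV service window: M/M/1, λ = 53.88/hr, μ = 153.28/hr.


ρ = 53.88/153.28 = 0.3515
P(N ≥ n) = ρ^n = 0.3515^4 = 0.015268

Final: 0.015268


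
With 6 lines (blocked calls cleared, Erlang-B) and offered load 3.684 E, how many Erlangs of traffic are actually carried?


B(6,3.684) = 0.094852 (Erlang-B)
Carried load = a(1 − B) = 3.684·(1 − 0.094852) = 3.684·0.905148 = 3.3346 E

Final: 3.3346 Erlangs


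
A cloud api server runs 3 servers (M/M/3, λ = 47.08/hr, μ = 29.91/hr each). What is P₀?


a = λ/μ = 47.08/29.91 = 1.5741; ρ = a/c = 0.5247
Σ_{k=0}^{2} a^k/k! (terms k=0..2) = 1.00000 + 1.57406 + 1.23883 = 3.81288
Tail: a^3/(3!(1−ρ)) = 3.89996/(6·0.4753) = 1.36750
P₀ = 1/(3.81288 + 1.36750) = 1/5.18038 = 0.193036

Final: 0.193036


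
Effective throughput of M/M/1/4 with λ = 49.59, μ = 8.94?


ρ = 5.5470; P_K = (1−ρ)ρ^4/(1−ρ^5) = 0.819878
λ_eff = λ(1 − P_K) = 49.59·(1 − 0.819878) = 49.59·0.180122 = 8.9323 /hr

Final: 8.9323 /hr


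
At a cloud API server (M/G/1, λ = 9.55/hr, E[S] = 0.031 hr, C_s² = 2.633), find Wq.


ρ = λ·E[S] = 9.55·0.031 = 0.2961
E[S²] = E[S]²(1+C_s²) = 0.031²·(1+2.633) = 0.003491
Wq = λ·E[S²]/(2(1−ρ)) = 9.55·0.003491/(2·0.7039) = 0.02368 hr

Final: 0.02368 hr


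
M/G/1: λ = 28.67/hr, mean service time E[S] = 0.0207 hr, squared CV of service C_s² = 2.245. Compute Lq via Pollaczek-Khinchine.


ρ = λ·E[S] = 28.67·0.0207 = 0.5935
Lq = ρ²(1+C_s²)/(2(1−ρ)) = 0.3522·(1+2.245)/(2·0.4065)
= 0.3522·3.2450/0.8131 = 1.40568

Final: 1.40568


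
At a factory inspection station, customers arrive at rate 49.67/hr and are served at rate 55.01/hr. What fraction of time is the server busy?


ρ = λ/μ = 49.67/55.01 = 0.9029

Final: 0.9029


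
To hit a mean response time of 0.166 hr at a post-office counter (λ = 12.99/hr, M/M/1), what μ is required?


W = 1/(μ−λ) ⇒ μ − λ = 1/W = 1/0.166 = 6.0241
μ = λ + 1/W = 12.99 + 6.0241 = 19.0141 per hr

Final: 19.0141 /hr


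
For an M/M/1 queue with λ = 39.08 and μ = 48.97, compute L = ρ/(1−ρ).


ρ = λ/μ = 39.08/48.97 = 0.7980
L = ρ/(1−ρ) = 0.7980/(1 − 0.7980) = 0.7980/0.2020 = 3.9515

Final: 3.9515


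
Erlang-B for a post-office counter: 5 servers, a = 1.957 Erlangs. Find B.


B(c,a) = (a^c/c!) / Σ_{k=0}^{c} a^k/k!
a^5/5! = 0.239206
Σ terms (k=0..5): 1.00000 + 1.95700 + 1.91492 + 1.24917 + 0.61116 + 0.23921 = 6.971456
B = 0.239206/6.971456 = 0.034312

Final: 0.034312


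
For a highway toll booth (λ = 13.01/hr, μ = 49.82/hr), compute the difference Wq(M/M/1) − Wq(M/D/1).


ρ = 13.01/49.82 = 0.2611
Wq(M/M/1) = ρ/(μ−λ) = 0.2611/36.81 = 0.007094 hr
Wq(M/D/1) = ρ/(2(μ−λ)) = 0.003547 hr
Savings = 0.007094 − 0.003547 = 0.003547 hr

Final: 0.003547 hr


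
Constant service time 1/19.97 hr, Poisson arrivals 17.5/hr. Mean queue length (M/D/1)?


ρ = 17.5/19.97 = 0.8763
M/D/1: Lq = ρ²/(2(1−ρ)) = 0.7679/(2·0.1237) = 3.10435

Final: 3.10435


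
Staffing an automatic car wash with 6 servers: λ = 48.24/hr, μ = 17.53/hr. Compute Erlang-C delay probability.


a = λ/μ = 2.7519; ρ = a/6 = 0.4586
P₀ = 0.063171 (from M/M/c formula)
C(c,a) = [a^c/(c!(1−ρ))]·P₀ = [434.26247/(720·0.5414)]·0.063171
= 1.11413·0.063171 = 0.070381

Final: 0.070381


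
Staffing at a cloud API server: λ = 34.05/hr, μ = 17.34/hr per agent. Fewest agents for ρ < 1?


Stability requires cμ > λ ⇔ c > λ/μ.
λ/μ = 34.05/17.34 = 1.9637
Minimum integer c = ⌊1.9637⌋ + 1 = 2
Check: 2·17.34 = 34.68 > 34.05, while 1·17.34 = 17.34 ≤ 34.05

Final: 2 servers


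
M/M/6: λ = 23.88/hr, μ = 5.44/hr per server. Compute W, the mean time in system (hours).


a = 4.3897; ρ = 0.7316; P₀ = 0.010504
Lq = P₀·a^c·ρ/(c!(1−ρ)²) = 1.06023
Wq = Lq/λ = 1.06023/23.88 = 0.04440 hr
W = Wq + 1/μ = 0.04440 + 0.18382 = 0.22822 hr

Final: 0.22822 hr


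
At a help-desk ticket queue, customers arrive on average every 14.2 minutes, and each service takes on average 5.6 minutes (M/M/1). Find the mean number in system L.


λ = 60/14.2 = 4.2254 /hr
μ = 60/5.6 = 10.7143 /hr
ρ = λ/μ = 4.2254/10.7143 = 0.3944
L = ρ/(1−ρ) = 0.3944/0.6056 = 0.6512

Final: 0.6512


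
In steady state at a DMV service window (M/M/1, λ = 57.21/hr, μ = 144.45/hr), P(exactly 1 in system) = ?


ρ = 57.21/144.45 = 0.3961
P_n = (1−ρ)·ρ^n = (1 − 0.3961)·0.3961^1 = 0.6039·0.396054 = 0.239195

Final: 0.239195


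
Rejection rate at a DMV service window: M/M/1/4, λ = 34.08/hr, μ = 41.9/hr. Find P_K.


ρ = λ/μ = 34.08/41.9 = 0.8134
P_K = (1−ρ)ρ^K/(1−ρ^(K+1)) = (0.1866·0.437665)/(1 − 0.355982)
= 0.081684/0.644018 = 0.126834

Final: 0.126834


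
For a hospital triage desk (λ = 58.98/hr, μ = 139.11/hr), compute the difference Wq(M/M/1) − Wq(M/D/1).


ρ = 58.98/139.11 = 0.4240
Wq(M/M/1) = ρ/(μ−λ) = 0.4240/80.13 = 0.005291 hr
Wq(M/D/1) = ρ/(2(μ−λ)) = 0.002646 hr
Savings = 0.005291 − 0.002646 = 0.002646 hr

Final: 0.002646 hr


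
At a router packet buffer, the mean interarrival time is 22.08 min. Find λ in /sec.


λ = 1/(interarrival time) in consistent units.
1 second = 0.0166667 min, so λ = 0.0166667/22.08 = 0.0007548 per second

Final: 0.0007548 /sec


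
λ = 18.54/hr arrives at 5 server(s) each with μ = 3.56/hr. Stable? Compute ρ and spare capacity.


Total capacity cμ = 5·3.56 = 17.80/hr
ρ = λ/(cμ) = 18.54/17.80 = 1.0416
Stable ⇔ ρ < 1: NO
Spare capacity = cμ − λ = 17.80 − 18.54 = -0.74/hr

Final: ρ = 1.0416; unstable; margin = -0.74/hr


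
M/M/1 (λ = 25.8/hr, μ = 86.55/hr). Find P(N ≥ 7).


ρ = 25.8/86.55 = 0.2981
P(N ≥ n) = ρ^n = 0.2981^7 = 0.0002092

Final: 0.0002092


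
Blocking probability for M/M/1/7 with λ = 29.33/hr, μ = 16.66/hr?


ρ = λ/μ = 29.33/16.66 = 1.7605
P_K = (1−ρ)ρ^K/(1−ρ^(K+1)) = (-0.7605·52.415467)/(1 − 92.277650)
= -39.862183/-91.277650 = 0.436714

Final: 0.436714


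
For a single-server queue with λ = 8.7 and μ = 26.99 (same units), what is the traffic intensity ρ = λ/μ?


ρ = λ/μ = 8.7/26.99 = 0.3223

Final: 0.3223


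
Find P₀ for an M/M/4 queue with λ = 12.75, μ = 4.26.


a = λ/μ = 12.75/4.26 = 2.9930; ρ = a/c = 0.7482
Σ_{k=0}^{3} a^k/k! (terms k=0..3) = 1.00000 + 2.99296 + 4.47890 + 4.46838 = 12.94024
Tail: a^4/(4!(1−ρ)) = 80.24211/(24·0.2518) = 13.28016
P₀ = 1/(12.94024 + 13.28016) = 1/26.22040 = 0.038138

Final: 0.038138


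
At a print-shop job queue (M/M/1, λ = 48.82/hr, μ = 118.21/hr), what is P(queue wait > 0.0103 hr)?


ρ = 48.82/118.21 = 0.4130
P(Wq > t) = ρ·e^{−(μ−λ)t} = 0.4130·e^{−0.7147}
= 0.4130·0.489331 = 0.202091

Final: 0.202091


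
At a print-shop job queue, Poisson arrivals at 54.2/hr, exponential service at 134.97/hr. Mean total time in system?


W = 1/(μ−λ) = 1/(134.97 − 54.2) = 1/80.77 = 0.01238 hr

Final: 0.01238 hr


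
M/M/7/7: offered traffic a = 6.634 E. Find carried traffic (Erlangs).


B(7,6.634) = 0.225906 (Erlang-B)
Carried load = a(1 − B) = 6.634·(1 − 0.225906) = 6.634·0.774094 = 5.1353 E

Final: 5.1353 Erlangs


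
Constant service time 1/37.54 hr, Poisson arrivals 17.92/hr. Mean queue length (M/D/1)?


ρ = 17.92/37.54 = 0.4774
M/D/1: Lq = ρ²/(2(1−ρ)) = 0.2279/(2·0.5226) = 0.21800

Final: 0.21800


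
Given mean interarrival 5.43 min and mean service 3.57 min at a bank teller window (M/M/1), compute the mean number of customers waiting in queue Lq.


λ = 60/5.43 = 11.0497 /hr
μ = 60/3.57 = 16.8067 /hr
ρ = λ/μ = 11.0497/16.8067 = 0.6575
Lq = ρ²/(1−ρ) = 0.4323/0.3425 = 1.2619

Final: 1.2619


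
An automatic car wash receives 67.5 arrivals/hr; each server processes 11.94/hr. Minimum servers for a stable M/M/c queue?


Stability requires cμ > λ ⇔ c > λ/μ.
λ/μ = 67.5/11.94 = 5.6533
Minimum integer c = ⌊5.6533⌋ + 1 = 6
Check: 6·11.94 = 71.64 > 67.5, while 5·11.94 = 59.70 ≤ 67.5

Final: 6 servers


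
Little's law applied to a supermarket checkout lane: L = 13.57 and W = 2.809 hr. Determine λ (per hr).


λ = L/W = 13.57/2.809 = 4.8309 /hr

Final: 4.8309 /hr


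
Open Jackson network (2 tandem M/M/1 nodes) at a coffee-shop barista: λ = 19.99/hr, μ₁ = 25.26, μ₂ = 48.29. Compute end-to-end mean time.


Each node sees arrival rate λ = 19.99/hr (tandem ⇒ throughput preserved).
W₁ = 1/(μ₁−λ) = 1/(25.26−19.99) = 0.18975 hr
W₂ = 1/(μ₂−λ) = 1/(48.29−19.99) = 0.03534 hr
W_total = W₁ + W₂ = 0.18975 + 0.03534 = 0.22509 hr

Final: 0.22509 hr


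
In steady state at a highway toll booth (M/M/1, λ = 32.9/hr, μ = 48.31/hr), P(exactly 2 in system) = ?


ρ = 32.9/48.31 = 0.6810
P_n = (1−ρ)·ρ^n = (1 − 0.6810)·0.6810^2 = 0.3190·0.463786 = 0.147939

Final: 0.147939


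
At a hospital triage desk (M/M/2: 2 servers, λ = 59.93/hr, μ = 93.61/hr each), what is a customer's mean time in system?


a = 0.6402; ρ = 0.3201; P₀ = 0.515031
Lq = P₀·a^c·ρ/(c!(1−ρ)²) = 0.07309
Wq = Lq/λ = 0.07309/59.93 = 0.001220 hr
W = Wq + 1/μ = 0.001220 + 0.01068 = 0.01190 hr

Final: 0.01190 hr


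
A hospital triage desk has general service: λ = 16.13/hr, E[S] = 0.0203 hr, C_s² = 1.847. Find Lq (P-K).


ρ = λ·E[S] = 16.13·0.0203 = 0.3274
Lq = ρ²(1+C_s²)/(2(1−ρ)) = 0.1072·(1+1.847)/(2·0.6726)
= 0.1072·2.8470/1.3451 = 0.22693

Final: 0.22693


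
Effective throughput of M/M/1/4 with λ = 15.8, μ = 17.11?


ρ = 0.9234; P_K = (1−ρ)ρ^4/(1−ρ^5) = 0.169470
λ_eff = λ(1 − P_K) = 15.8·(1 − 0.169470) = 15.8·0.830530 = 13.1224 /hr

Final: 13.1224 /hr


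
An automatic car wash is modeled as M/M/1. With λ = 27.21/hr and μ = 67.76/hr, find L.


ρ = λ/μ = 27.21/67.76 = 0.4016
L = ρ/(1−ρ) = 0.4016/(1 − 0.4016) = 0.4016/0.5984 = 0.6710

Final: 0.6710


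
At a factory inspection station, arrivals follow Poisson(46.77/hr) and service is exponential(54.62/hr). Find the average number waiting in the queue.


ρ = 46.77/54.62 = 0.8563
Lq = ρ²/(1−ρ) = 0.7332/0.1437 = 5.1017

Final: 5.1017


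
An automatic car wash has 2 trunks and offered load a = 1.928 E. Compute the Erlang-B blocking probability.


B(c,a) = (a^c/c!) / Σ_{k=0}^{c} a^k/k!
a^2/2! = 1.858592
Σ terms (k=0..2): 1.00000 + 1.92800 + 1.85859 = 4.786592
B = 1.858592/4.786592 = 0.388291

Final: 0.388291


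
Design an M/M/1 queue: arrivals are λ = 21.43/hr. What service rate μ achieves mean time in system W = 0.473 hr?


W = 1/(μ−λ) ⇒ μ − λ = 1/W = 1/0.473 = 2.1142
μ = λ + 1/W = 21.43 + 2.1142 = 23.5442 per hr

Final: 23.5442 /hr


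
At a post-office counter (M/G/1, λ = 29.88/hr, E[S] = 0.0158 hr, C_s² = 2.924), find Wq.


ρ = λ·E[S] = 29.88·0.0158 = 0.4721
E[S²] = E[S]²(1+C_s²) = 0.0158²·(1+2.924) = 0.0009796
Wq = λ·E[S²]/(2(1−ρ)) = 29.88·0.0009796/(2·0.5279) = 0.02772 hr

Final: 0.02772 hr


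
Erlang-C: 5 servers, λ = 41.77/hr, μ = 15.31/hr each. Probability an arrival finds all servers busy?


a = λ/μ = 2.7283; ρ = a/5 = 0.5457
P₀ = 0.062830 (from M/M/c formula)
C(c,a) = [a^c/(c!(1−ρ))]·P₀ = [151.16332/(120·0.4543)]·0.062830
= 2.77256·0.062830 = 0.174201

Final: 0.174201


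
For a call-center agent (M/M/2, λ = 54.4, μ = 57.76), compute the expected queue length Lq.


a = λ/μ = 0.9418; ρ = a/2 = 0.4709
P₀ = 0.359699
Lq = P₀·a^c·ρ / (c!·(1−ρ)²) = 0.359699·0.88704·0.4709/(2·0.27993)
= 0.26837

Final: 0.26837


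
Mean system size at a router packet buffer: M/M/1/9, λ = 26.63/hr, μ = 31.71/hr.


ρ = 26.63/31.71 = 0.8398
L = ρ[1 − (K+1)ρ^K + Kρ^(K+1)] / [(1−ρ)(1−ρ^(K+1))]
Numerator: 0.8398·(1 − 10·0.207766 + 9·0.174481) = 0.413747
Denominator: (0.1602)·(0.825519) = 0.132250
L = 0.413747/0.132250 = 3.1285

Final: 3.1285


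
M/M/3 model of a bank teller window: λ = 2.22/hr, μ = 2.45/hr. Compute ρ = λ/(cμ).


ρ = λ/(cμ) = 2.22/(3·2.45) = 2.22/7.35 = 0.3020

Final: 0.3020


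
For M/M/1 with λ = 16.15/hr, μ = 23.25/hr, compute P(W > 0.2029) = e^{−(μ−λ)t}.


W ~ Exponential(μ−λ) for M/M/1.
μ − λ = 23.25 − 16.15 = 7.1000
P(W > t) = e^{−(μ−λ)t} = e^{−1.4406} = 0.236788

Final: 0.236788


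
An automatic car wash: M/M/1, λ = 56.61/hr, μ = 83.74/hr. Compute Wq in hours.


ρ = 56.61/83.74 = 0.6760
Wq = ρ/(μ−λ) = 0.6760/(83.74 − 56.61) = 0.6760/27.13 = 0.02492 hr

Final: 0.02492 hr


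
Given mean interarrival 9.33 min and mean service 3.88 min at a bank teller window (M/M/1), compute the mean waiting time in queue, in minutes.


λ = 60/9.33 = 6.4309 /hr
μ = 60/3.88 = 15.4639 /hr
ρ = λ/μ = 6.4309/15.4639 = 0.4159
Wq = ρ/(μ−λ) = 0.4159/(15.4639−6.4309) = 0.04604 hr
In minutes: 0.04604·60 = 2.762 min

Final: 2.762 min


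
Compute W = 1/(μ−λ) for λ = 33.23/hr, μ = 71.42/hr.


W = 1/(μ−λ) = 1/(71.42 − 33.23) = 1/38.19 = 0.02618 hr

Final: 0.02618 hr


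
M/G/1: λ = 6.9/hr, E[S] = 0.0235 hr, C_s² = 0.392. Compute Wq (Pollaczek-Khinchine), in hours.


ρ = λ·E[S] = 6.9·0.0235 = 0.1622
E[S²] = E[S]²(1+C_s²) = 0.0235²·(1+0.392) = 0.0007687
Wq = λ·E[S²]/(2(1−ρ)) = 6.9·0.0007687/(2·0.8378) = 0.003165 hr

Final: 0.003165 hr


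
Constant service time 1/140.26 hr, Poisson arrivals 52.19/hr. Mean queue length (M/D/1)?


ρ = 52.19/140.26 = 0.3721
M/D/1: Lq = ρ²/(2(1−ρ)) = 0.1385/(2·0.6279) = 0.11025

Final: 0.11025


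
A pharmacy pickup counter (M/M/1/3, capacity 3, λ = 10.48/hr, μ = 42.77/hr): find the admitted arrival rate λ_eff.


ρ = 0.2450; P_K = (1−ρ)ρ^3/(1−ρ^4) = 0.011147
λ_eff = λ(1 − P_K) = 10.48·(1 − 0.011147) = 10.48·0.988853 = 10.3632 /hr

Final: 10.3632 /hr


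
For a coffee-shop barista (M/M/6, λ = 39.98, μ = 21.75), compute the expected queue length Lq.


a = λ/μ = 1.8382; ρ = a/6 = 0.3064
P₀ = 0.158969
Lq = P₀·a^c·ρ / (c!·(1−ρ)²) = 0.158969·38.57458·0.3064/(720·0.48114)
= 0.005423

Final: 0.005423


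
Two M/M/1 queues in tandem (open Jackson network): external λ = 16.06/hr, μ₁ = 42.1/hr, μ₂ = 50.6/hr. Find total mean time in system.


Each node sees arrival rate λ = 16.06/hr (tandem ⇒ throughput preserved).
W₁ = 1/(μ₁−λ) = 1/(42.1−16.06) = 0.03840 hr
W₂ = 1/(μ₂−λ) = 1/(50.6−16.06) = 0.02895 hr
W_total = W₁ + W₂ = 0.03840 + 0.02895 = 0.06735 hr

Final: 0.06735 hr


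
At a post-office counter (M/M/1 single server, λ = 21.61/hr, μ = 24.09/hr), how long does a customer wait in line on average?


ρ = 21.61/24.09 = 0.8971
Wq = ρ/(μ−λ) = 0.8971/(24.09 − 21.61) = 0.8971/2.48 = 0.3617 hr

Final: 0.3617 hr


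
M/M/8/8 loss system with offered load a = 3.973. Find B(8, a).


B(c,a) = (a^c/c!) / Σ_{k=0}^{c} a^k/k!
a^8/8! = 1.539671
Σ terms (k=0..8): 1.00000 + 3.97300 + 7.89236 + 10.45212 + 10.38157 + 8.24920 + 5.46234 + 3.10027 + 1.53967 = 52.050533
B = 1.539671/52.050533 = 0.029580

Final: 0.029580


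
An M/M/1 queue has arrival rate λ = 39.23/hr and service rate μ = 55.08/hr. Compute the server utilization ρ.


ρ = λ/μ = 39.23/55.08 = 0.7122

Final: 0.7122


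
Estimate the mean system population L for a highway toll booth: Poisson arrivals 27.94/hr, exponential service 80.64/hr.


ρ = λ/μ = 27.94/80.64 = 0.3465
L = ρ/(1−ρ) = 0.3465/(1 − 0.3465) = 0.3465/0.6535 = 0.5302

Final: 0.5302


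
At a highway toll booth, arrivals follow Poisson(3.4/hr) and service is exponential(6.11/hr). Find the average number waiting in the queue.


ρ = 3.4/6.11 = 0.5565
Lq = ρ²/(1−ρ) = 0.3097/0.4435 = 0.6981

Final: 0.6981


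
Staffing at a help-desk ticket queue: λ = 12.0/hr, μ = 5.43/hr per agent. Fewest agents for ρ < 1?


Stability requires cμ > λ ⇔ c > λ/μ.
λ/μ = 12.0/5.43 = 2.2099
Minimum integer c = ⌊2.2099⌋ + 1 = 3
Check: 3·5.43 = 16.29 > 12.0, while 2·5.43 = 10.86 ≤ 12.0

Final: 3 servers


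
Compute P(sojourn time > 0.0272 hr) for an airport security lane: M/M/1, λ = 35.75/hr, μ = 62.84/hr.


W ~ Exponential(μ−λ) for M/M/1.
μ − λ = 62.84 − 35.75 = 27.0900
P(W > t) = e^{−(μ−λ)t} = e^{−0.7368} = 0.478620

Final: 0.478620


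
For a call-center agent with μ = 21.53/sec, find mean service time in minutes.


Mean service time = 1/μ = 1/21.53 second = 0.04645 second
In minutes: 0.04645 × 0.0166667 = 0.0007741 min

Final: 0.0007741 min


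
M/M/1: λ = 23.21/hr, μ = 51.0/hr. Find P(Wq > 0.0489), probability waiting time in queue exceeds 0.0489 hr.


ρ = 23.21/51.0 = 0.4551
P(Wq > t) = ρ·e^{−(μ−λ)t} = 0.4551·e^{−1.3589}
= 0.4551·0.256935 = 0.116931

Final: 0.116931


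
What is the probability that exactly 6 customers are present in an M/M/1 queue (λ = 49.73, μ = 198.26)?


ρ = 49.73/198.26 = 0.2508
P_n = (1−ρ)·ρ^n = (1 − 0.2508)·0.2508^6 = 0.7492·0.0002491 = 0.0001866

Final: 0.0001866


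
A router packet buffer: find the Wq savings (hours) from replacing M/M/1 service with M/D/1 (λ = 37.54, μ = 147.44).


ρ = 37.54/147.44 = 0.2546
Wq(M/M/1) = ρ/(μ−λ) = 0.2546/109.90 = 0.002317 hr
Wq(M/D/1) = ρ/(2(μ−λ)) = 0.001158 hr
Savings = 0.002317 − 0.001158 = 0.001158 hr

Final: 0.001158 hr


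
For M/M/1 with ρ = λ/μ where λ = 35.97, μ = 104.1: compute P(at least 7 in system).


ρ = 35.97/104.1 = 0.3455
P(N ≥ n) = ρ^n = 0.3455^7 = 0.0005881

Final: 0.0005881


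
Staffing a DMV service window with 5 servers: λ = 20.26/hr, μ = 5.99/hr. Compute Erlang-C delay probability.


a = λ/μ = 3.3823; ρ = a/5 = 0.6765
P₀ = 0.029935 (from M/M/c formula)
C(c,a) = [a^c/(c!(1−ρ))]·P₀ = [442.65268/(120·0.3235)]·0.029935
= 11.40131·0.029935 = 0.341300

Final: 0.341300


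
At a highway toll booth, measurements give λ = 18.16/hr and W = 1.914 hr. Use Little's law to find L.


L = λW = 18.16·1.914 = 34.7582

Final: 34.7582


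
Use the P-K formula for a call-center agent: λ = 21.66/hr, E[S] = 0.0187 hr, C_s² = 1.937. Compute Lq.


ρ = λ·E[S] = 21.66·0.0187 = 0.4050
Lq = ρ²(1+C_s²)/(2(1−ρ)) = 0.1641·(1+1.937)/(2·0.5950)
= 0.1641·2.9370/1.1899 = 0.40494

Final: 0.40494


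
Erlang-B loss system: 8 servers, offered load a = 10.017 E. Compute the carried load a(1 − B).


B(8,10.017) = 0.339113 (Erlang-B)
Carried load = a(1 − B) = 10.017·(1 − 0.339113) = 10.017·0.660887 = 6.6201 E

Final: 6.6201 Erlangs


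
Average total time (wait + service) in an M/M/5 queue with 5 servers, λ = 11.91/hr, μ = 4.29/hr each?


a = 2.7762; ρ = 0.5552; P₀ = 0.059661
Lq = P₀·a^c·ρ/(c!(1−ρ)²) = 0.23016
Wq = Lq/λ = 0.23016/11.91 = 0.01932 hr
W = Wq + 1/μ = 0.01932 + 0.23310 = 0.25242 hr

Final: 0.25242 hr


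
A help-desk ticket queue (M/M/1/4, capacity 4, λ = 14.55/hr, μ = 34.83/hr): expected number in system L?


ρ = 14.55/34.83 = 0.4177
L = ρ[1 − (K+1)ρ^K + Kρ^(K+1)] / [(1−ρ)(1−ρ^(K+1))]
Numerator: 0.4177·(1 − 5·0.030454 + 4·0.012722) = 0.375392
Denominator: (0.5823)·(0.987278) = 0.574849
L = 0.375392/0.574849 = 0.6530

Final: 0.6530


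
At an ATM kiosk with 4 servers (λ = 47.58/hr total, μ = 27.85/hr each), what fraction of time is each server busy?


ρ = λ/(cμ) = 47.58/(4·27.85) = 47.58/111.40 = 0.4271

Final: 0.4271


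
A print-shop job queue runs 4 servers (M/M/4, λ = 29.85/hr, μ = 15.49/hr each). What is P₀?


a = λ/μ = 29.85/15.49 = 1.9270; ρ = a/c = 0.4818
Σ_{k=0}^{3} a^k/k! (terms k=0..3) = 1.00000 + 1.92705 + 1.85676 + 1.19269 = 5.97650
Tail: a^4/(4!(1−ρ)) = 13.79024/(24·0.5182) = 1.10874
P₀ = 1/(5.97650 + 1.10874) = 1/7.08524 = 0.141138

Final: 0.141138


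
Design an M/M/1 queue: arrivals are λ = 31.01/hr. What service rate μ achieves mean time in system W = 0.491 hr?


W = 1/(μ−λ) ⇒ μ − λ = 1/W = 1/0.491 = 2.0367
μ = λ + 1/W = 31.01 + 2.0367 = 33.0467 per hr

Final: 33.0467 /hr


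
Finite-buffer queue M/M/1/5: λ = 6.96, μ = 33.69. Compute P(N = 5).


ρ = λ/μ = 6.96/33.69 = 0.2066
P_K = (1−ρ)ρ^K/(1−ρ^(K+1)) = (0.7934·0.0003763)/(1 − 0.00007774)
= 0.0002986/0.999922 = 0.0002986

Final: 0.0002986


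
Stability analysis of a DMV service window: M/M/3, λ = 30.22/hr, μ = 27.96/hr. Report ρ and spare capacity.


Total capacity cμ = 3·27.96 = 83.88/hr
ρ = λ/(cμ) = 30.22/83.88 = 0.3603
Stable ⇔ ρ < 1: YES
Spare capacity = cμ − λ = 83.88 − 30.22 = 53.66/hr

Final: ρ = 0.3603; stable; margin = 53.66/hr


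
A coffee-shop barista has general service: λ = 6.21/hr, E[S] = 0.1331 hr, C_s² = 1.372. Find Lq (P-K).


ρ = λ·E[S] = 6.21·0.1331 = 0.8266
Lq = ρ²(1+C_s²)/(2(1−ρ)) = 0.6832·(1+1.372)/(2·0.1734)
= 0.6832·2.3720/0.3469 = 4.67146

Final: 4.67146


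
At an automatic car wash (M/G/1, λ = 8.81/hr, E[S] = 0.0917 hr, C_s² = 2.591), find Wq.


ρ = λ·E[S] = 8.81·0.0917 = 0.8079
E[S²] = E[S]²(1+C_s²) = 0.0917²·(1+2.591) = 0.030196
Wq = λ·E[S²]/(2(1−ρ)) = 8.81·0.030196/(2·0.1921) = 0.69234 hr

Final: 0.69234 hr


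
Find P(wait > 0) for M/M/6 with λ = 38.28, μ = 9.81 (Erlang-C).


a = λ/μ = 3.9021; ρ = a/6 = 0.6504
P₀ = 0.018642 (from M/M/c formula)
C(c,a) = [a^c/(c!(1−ρ))]·P₀ = [3530.34810/(720·0.3496)]·0.018642
= 14.02361·0.018642 = 0.261431

Final: 0.261431


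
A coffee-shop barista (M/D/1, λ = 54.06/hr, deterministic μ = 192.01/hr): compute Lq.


ρ = 54.06/192.01 = 0.2815
M/D/1: Lq = ρ²/(2(1−ρ)) = 0.07927/(2·0.7185) = 0.05517

Final: 0.05517


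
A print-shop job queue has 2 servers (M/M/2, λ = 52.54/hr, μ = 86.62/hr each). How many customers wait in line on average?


a = λ/μ = 0.6066; ρ = a/2 = 0.3033
P₀ = 0.534591
Lq = P₀·a^c·ρ / (c!·(1−ρ)²) = 0.534591·0.36791·0.3033/(2·0.48542)
= 0.06144

Final: 0.06144


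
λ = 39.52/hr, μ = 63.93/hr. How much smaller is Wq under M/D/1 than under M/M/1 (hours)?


ρ = 39.52/63.93 = 0.6182
Wq(M/M/1) = ρ/(μ−λ) = 0.6182/24.41 = 0.02532 hr
Wq(M/D/1) = ρ/(2(μ−λ)) = 0.01266 hr
Savings = 0.02532 − 0.01266 = 0.01266 hr

Final: 0.01266 hr


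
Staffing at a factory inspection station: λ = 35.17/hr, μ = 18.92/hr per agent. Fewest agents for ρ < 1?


Stability requires cμ > λ ⇔ c > λ/μ.
λ/μ = 35.17/18.92 = 1.8589
Minimum integer c = ⌊1.8589⌋ + 1 = 2
Check: 2·18.92 = 37.84 > 35.17, while 1·18.92 = 18.92 ≤ 35.17

Final: 2 servers


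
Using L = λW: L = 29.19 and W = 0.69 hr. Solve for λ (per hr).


λ = L/W = 29.19/0.69 = 42.3043 /hr

Final: 42.3043 /hr


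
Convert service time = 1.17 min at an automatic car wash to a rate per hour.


μ = 1/(service time) in consistent units.
1 hour = 60 min, so μ = 60/1.17 = 51.2821 per hour

Final: 51.2821 /hr


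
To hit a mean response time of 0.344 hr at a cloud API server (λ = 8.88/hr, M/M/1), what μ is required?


W = 1/(μ−λ) ⇒ μ − λ = 1/W = 1/0.344 = 2.9070
μ = λ + 1/W = 8.88 + 2.9070 = 11.7870 per hr

Final: 11.7870 /hr


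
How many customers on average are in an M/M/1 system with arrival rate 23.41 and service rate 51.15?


ρ = λ/μ = 23.41/51.15 = 0.4577
L = ρ/(1−ρ) = 0.4577/(1 − 0.4577) = 0.4577/0.5423 = 0.8439

Final: 0.8439


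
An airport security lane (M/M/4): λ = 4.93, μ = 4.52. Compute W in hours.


a = 1.0907; ρ = 0.2727; P₀ = 0.335248
Lq = P₀·a^c·ρ/(c!(1−ρ)²) = 0.01019
Wq = Lq/λ = 0.01019/4.93 = 0.002067 hr
W = Wq + 1/μ = 0.002067 + 0.22124 = 0.22331 hr

Final: 0.22331 hr


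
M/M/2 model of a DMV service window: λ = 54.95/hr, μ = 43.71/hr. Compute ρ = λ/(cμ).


ρ = λ/(cμ) = 54.95/(2·43.71) = 54.95/87.42 = 0.6286

Final: 0.6286


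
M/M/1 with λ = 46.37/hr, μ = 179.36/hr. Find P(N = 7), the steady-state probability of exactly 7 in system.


ρ = 46.37/179.36 = 0.2585
P_n = (1−ρ)·ρ^n = (1 − 0.2585)·0.2585^7 = 0.7415·0.00007719 = 0.00005724

Final: 0.00005724


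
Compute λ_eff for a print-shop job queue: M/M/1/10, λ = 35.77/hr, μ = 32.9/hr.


ρ = 1.0872; P_K = (1−ρ)ρ^10/(1−ρ^11) = 0.133395
λ_eff = λ(1 − P_K) = 35.77·(1 − 0.133395) = 35.77·0.866605 = 30.9985 /hr

Final: 30.9985 /hr


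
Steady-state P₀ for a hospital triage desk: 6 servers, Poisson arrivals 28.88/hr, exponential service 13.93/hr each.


a = λ/μ = 28.88/13.93 = 2.0732; ρ = a/c = 0.3455
Σ_{k=0}^{5} a^k/k! (terms k=0..5) = 1.00000 + 2.07322 + 2.14913 + 1.48521 + 0.76979 + 0.31919 = 7.79654
Tail: a^6/(6!(1−ρ)) = 79.41023/(720·0.6545) = 0.16852
P₀ = 1/(7.79654 + 0.16852) = 1/7.96506 = 0.125548

Final: 0.125548


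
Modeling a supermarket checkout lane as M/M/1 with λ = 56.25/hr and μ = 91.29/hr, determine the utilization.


ρ = λ/μ = 56.25/91.29 = 0.6162

Final: 0.6162


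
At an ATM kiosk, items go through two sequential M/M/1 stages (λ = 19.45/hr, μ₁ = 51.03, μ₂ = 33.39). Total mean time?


Each node sees arrival rate λ = 19.45/hr (tandem ⇒ throughput preserved).
W₁ = 1/(μ₁−λ) = 1/(51.03−19.45) = 0.03167 hr
W₂ = 1/(μ₂−λ) = 1/(33.39−19.45) = 0.07174 hr
W_total = W₁ + W₂ = 0.03167 + 0.07174 = 0.10340 hr

Final: 0.10340 hr


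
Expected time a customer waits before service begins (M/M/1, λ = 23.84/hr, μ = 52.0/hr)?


ρ = 23.84/52.0 = 0.4585
Wq = ρ/(μ−λ) = 0.4585/(52.0 − 23.84) = 0.4585/28.16 = 0.01628 hr

Final: 0.01628 hr


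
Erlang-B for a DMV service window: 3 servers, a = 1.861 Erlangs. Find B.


B(c,a) = (a^c/c!) / Σ_{k=0}^{c} a^k/k!
a^3/3! = 1.074207
Σ terms (k=0..3): 1.00000 + 1.86100 + 1.73166 + 1.07421 = 5.666867
B = 1.074207/5.666867 = 0.189559

Final: 0.189559


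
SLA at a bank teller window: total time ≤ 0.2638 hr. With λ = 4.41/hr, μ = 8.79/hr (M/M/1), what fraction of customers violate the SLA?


W ~ Exponential(μ−λ) for M/M/1.
μ − λ = 8.79 − 4.41 = 4.3800
P(W > t) = e^{−(μ−λ)t} = e^{−1.1554} = 0.314918

Final: 0.314918


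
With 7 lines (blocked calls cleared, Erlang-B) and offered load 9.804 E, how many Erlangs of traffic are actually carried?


B(7,9.804) = 0.400192 (Erlang-B)
Carried load = a(1 − B) = 9.804·(1 − 0.400192) = 9.804·0.599808 = 5.8805 E

Final: 5.8805 Erlangs


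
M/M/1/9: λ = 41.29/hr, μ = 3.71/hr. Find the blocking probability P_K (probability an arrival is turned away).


ρ = λ/μ = 41.29/3.71 = 11.1294
P_K = (1−ρ)ρ^K/(1−ρ^(K+1)) = (-10.1294·2619622785.903094)/(1 − 29154777582.193733)
= -26535154796.290638/-29154777581.193733 = 0.910148

Final: 0.910148


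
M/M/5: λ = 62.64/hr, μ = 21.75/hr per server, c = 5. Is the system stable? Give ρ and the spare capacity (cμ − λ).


Total capacity cμ = 5·21.75 = 108.75/hr
ρ = λ/(cμ) = 62.64/108.75 = 0.5760
Stable ⇔ ρ < 1: YES
Spare capacity = cμ − λ = 108.75 − 62.64 = 46.11/hr

Final: ρ = 0.5760; stable; margin = 46.11/hr


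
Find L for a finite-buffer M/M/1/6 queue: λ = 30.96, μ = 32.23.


ρ = 30.96/32.23 = 0.9606
L = ρ[1 − (K+1)ρ^K + Kρ^(K+1)] / [(1−ρ)(1−ρ^(K+1))]
Numerator: 0.9606·(1 − 7·0.785677 + 6·0.754718) = 0.027443
Denominator: (0.03940)·(0.245282) = 0.009665
L = 0.027443/0.009665 = 2.8394

Final: 2.8394


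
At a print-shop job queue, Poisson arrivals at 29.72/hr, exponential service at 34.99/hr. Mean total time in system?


W = 1/(μ−λ) = 1/(34.99 − 29.72) = 1/5.27 = 0.1898 hr

Final: 0.1898 hr


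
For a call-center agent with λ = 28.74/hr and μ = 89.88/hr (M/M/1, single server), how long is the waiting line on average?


ρ = 28.74/89.88 = 0.3198
Lq = ρ²/(1−ρ) = 0.1022/0.6802 = 0.1503

Final: 0.1503


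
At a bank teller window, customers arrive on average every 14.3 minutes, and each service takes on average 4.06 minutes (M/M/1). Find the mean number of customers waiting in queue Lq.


λ = 60/14.3 = 4.1958 /hr
μ = 60/4.06 = 14.7783 /hr
ρ = λ/μ = 4.1958/14.7783 = 0.2839
Lq = ρ²/(1−ρ) = 0.08061/0.7161 = 0.1126

Final: 0.1126


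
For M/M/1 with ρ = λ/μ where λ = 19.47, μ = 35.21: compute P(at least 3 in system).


ρ = 19.47/35.21 = 0.5530
P(N ≥ n) = ρ^n = 0.5530^3 = 0.169083

Final: 0.169083


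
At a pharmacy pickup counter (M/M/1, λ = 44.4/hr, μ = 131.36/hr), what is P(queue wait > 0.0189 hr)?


ρ = 44.4/131.36 = 0.3380
P(Wq > t) = ρ·e^{−(μ−λ)t} = 0.3380·e^{−1.6435}
= 0.3380·0.193294 = 0.065334

Final: 0.065334


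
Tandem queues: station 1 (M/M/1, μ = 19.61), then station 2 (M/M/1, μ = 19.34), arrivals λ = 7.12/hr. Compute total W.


Each node sees arrival rate λ = 7.12/hr (tandem ⇒ throughput preserved).
W₁ = 1/(μ₁−λ) = 1/(19.61−7.12) = 0.08006 hr
W₂ = 1/(μ₂−λ) = 1/(19.34−7.12) = 0.08183 hr
W_total = W₁ + W₂ = 0.08006 + 0.08183 = 0.16190 hr

Final: 0.16190 hr


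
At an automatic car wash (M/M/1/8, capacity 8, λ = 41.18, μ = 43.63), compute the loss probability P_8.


ρ = λ/μ = 41.18/43.63 = 0.9438
P_K = (1−ρ)ρ^K/(1−ρ^(K+1)) = (0.05615·0.629809)/(1 − 0.594443)
= 0.035366/0.405557 = 0.087204

Final: 0.087204


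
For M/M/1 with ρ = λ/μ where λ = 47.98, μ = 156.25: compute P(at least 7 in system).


ρ = 47.98/156.25 = 0.3071
P(N ≥ n) = ρ^n = 0.3071^7 = 0.0002574

Final: 0.0002574


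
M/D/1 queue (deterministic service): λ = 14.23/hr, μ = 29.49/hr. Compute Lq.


ρ = 14.23/29.49 = 0.4825
M/D/1: Lq = ρ²/(2(1−ρ)) = 0.2328/(2·0.5175) = 0.22498

Final: 0.22498


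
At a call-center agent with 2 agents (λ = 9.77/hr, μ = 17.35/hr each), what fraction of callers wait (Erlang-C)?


a = λ/μ = 0.5631; ρ = a/2 = 0.2816
P₀ = 0.560603 (from M/M/c formula)
C(c,a) = [a^c/(c!(1−ρ))]·P₀ = [0.31710/(2·0.7184)]·0.560603
= 0.22068·0.560603 = 0.123715

Final: 0.123715


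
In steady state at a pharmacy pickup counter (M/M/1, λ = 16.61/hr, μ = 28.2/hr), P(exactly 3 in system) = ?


ρ = 16.61/28.2 = 0.5890
P_n = (1−ρ)·ρ^n = (1 − 0.5890)·0.5890^3 = 0.4110·0.204344 = 0.083984

Final: 0.083984


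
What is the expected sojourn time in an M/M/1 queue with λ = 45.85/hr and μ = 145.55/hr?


W = 1/(μ−λ) = 1/(145.55 − 45.85) = 1/99.70 = 0.01003 hr

Final: 0.01003 hr


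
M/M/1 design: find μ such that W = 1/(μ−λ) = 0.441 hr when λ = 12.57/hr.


W = 1/(μ−λ) ⇒ μ − λ = 1/W = 1/0.441 = 2.2676
μ = λ + 1/W = 12.57 + 2.2676 = 14.8376 per hr

Final: 14.8376 /hr


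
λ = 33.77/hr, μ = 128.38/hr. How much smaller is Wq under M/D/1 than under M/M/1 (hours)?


ρ = 33.77/128.38 = 0.2630
Wq(M/M/1) = ρ/(μ−λ) = 0.2630/94.61 = 0.002780 hr
Wq(M/D/1) = ρ/(2(μ−λ)) = 0.001390 hr
Savings = 0.002780 − 0.001390 = 0.001390 hr

Final: 0.001390 hr


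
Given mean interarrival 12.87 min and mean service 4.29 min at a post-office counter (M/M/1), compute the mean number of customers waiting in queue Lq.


λ = 60/12.87 = 4.6620 /hr
μ = 60/4.29 = 13.9860 /hr
ρ = λ/μ = 4.6620/13.9860 = 0.3333
Lq = ρ²/(1−ρ) = 0.1111/0.6667 = 0.1667

Final: 0.1667


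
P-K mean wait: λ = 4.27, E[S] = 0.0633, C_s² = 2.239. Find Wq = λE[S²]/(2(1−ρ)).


ρ = λ·E[S] = 4.27·0.0633 = 0.2703
E[S²] = E[S]²(1+C_s²) = 0.0633²·(1+2.239) = 0.012978
Wq = λ·E[S²]/(2(1−ρ)) = 4.27·0.012978/(2·0.7297) = 0.03797 hr

Final: 0.03797 hr


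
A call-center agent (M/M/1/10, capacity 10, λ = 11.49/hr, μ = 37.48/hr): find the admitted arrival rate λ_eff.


ρ = 0.3066; P_K = (1−ρ)ρ^10/(1−ρ^11) = 0.000005084
λ_eff = λ(1 − P_K) = 11.49·(1 − 0.000005084) = 11.49·0.999995 = 11.4899 /hr

Final: 11.4899 /hr


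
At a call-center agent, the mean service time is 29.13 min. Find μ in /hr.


μ = 1/(service time) in consistent units.
1 hour = 60 min, so μ = 60/29.13 = 2.0597 per hour

Final: 2.0597 /hr


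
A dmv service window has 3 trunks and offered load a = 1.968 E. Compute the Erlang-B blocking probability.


B(c,a) = (a^c/c!) / Σ_{k=0}^{c} a^k/k!
a^3/3! = 1.270352
Σ terms (k=0..3): 1.00000 + 1.96800 + 1.93651 + 1.27035 = 6.174864
B = 1.270352/6.174864 = 0.205730

Final: 0.205730


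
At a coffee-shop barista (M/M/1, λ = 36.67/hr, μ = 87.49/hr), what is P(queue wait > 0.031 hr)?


ρ = 36.67/87.49 = 0.4191
P(Wq > t) = ρ·e^{−(μ−λ)t} = 0.4191·e^{−1.5754}
= 0.4191·0.206921 = 0.086727

Final: 0.086727


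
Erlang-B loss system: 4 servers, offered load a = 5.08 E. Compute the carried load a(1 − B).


B(4,5.08) = 0.404611 (Erlang-B)
Carried load = a(1 − B) = 5.08·(1 − 0.404611) = 5.08·0.595389 = 3.0246 E

Final: 3.0246 Erlangs


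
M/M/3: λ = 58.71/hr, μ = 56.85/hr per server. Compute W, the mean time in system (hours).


a = 1.0327; ρ = 0.3442; P₀ = 0.351383
Lq = P₀·a^c·ρ/(c!(1−ρ)²) = 0.05163
Wq = Lq/λ = 0.05163/58.71 = 0.0008795 hr
W = Wq + 1/μ = 0.0008795 + 0.01759 = 0.01847 hr

Final: 0.01847 hr


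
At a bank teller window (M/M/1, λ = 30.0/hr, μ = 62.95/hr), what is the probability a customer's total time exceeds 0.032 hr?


W ~ Exponential(μ−λ) for M/M/1.
μ − λ = 62.95 − 30.0 = 32.9500
P(W > t) = e^{−(μ−λ)t} = e^{−1.0544} = 0.348401

Final: 0.348401


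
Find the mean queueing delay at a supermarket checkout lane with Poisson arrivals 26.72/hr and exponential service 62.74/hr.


ρ = 26.72/62.74 = 0.4259
Wq = ρ/(μ−λ) = 0.4259/(62.74 − 26.72) = 0.4259/36.02 = 0.01182 hr

Final: 0.01182 hr


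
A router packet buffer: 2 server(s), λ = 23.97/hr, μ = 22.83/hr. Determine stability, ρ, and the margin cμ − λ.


Total capacity cμ = 2·22.83 = 45.66/hr
ρ = λ/(cμ) = 23.97/45.66 = 0.5250
Stable ⇔ ρ < 1: YES
Spare capacity = cμ − λ = 45.66 − 23.97 = 21.69/hr

Final: ρ = 0.5250; stable; margin = 21.69/hr


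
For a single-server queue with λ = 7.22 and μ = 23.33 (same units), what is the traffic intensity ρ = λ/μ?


ρ = λ/μ = 7.22/23.33 = 0.3095

Final: 0.3095


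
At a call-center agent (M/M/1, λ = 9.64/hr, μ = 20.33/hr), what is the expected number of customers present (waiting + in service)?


ρ = λ/μ = 9.64/20.33 = 0.4742
L = ρ/(1−ρ) = 0.4742/(1 − 0.4742) = 0.4742/0.5258 = 0.9018

Final: 0.9018


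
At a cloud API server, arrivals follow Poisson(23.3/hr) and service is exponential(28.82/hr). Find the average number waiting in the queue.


ρ = 23.3/28.82 = 0.8085
Lq = ρ²/(1−ρ) = 0.6536/0.1915 = 3.4125

Final: 3.4125


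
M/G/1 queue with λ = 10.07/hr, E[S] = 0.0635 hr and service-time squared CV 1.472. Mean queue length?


ρ = λ·E[S] = 10.07·0.0635 = 0.6394
Lq = ρ²(1+C_s²)/(2(1−ρ)) = 0.4089·(1+1.472)/(2·0.3606)
= 0.4089·2.4720/0.7211 = 1.40169

Final: 1.40169


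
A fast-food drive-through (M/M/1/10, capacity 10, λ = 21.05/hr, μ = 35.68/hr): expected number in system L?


ρ = 21.05/35.68 = 0.5900
L = ρ[1 − (K+1)ρ^K + Kρ^(K+1)] / [(1−ρ)(1−ρ^(K+1))]
Numerator: 0.5900·(1 − 11·0.005108 + 10·0.003014) = 0.574595
Denominator: (0.4100)·(0.996986) = 0.408798
L = 0.574595/0.408798 = 1.4056

Final: 1.4056


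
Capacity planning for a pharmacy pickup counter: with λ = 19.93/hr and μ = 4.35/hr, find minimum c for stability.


Stability requires cμ > λ ⇔ c > λ/μ.
λ/μ = 19.93/4.35 = 4.5816
Minimum integer c = ⌊4.5816⌋ + 1 = 5
Check: 5·4.35 = 21.75 > 19.93, while 4·4.35 = 17.40 ≤ 19.93

Final: 5 servers


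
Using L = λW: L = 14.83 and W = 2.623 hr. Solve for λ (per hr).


λ = L/W = 14.83/2.623 = 5.6538 /hr

Final: 5.6538 /hr


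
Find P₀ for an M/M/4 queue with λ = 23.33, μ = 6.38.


a = λ/μ = 23.33/6.38 = 3.6567; ρ = a/c = 0.9142
Σ_{k=0}^{3} a^k/k! (terms k=0..3) = 1.00000 + 3.65674 + 6.68587 + 8.14950 = 19.49211
Tail: a^4/(4!(1−ρ)) = 178.80359/(24·0.08582) = 86.81636
P₀ = 1/(19.49211 + 86.81636) = 1/106.30847 = 0.009407

Final: 0.009407


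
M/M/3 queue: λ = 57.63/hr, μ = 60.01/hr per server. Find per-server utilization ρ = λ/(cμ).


ρ = λ/(cμ) = 57.63/(3·60.01) = 57.63/180.03 = 0.3201

Final: 0.3201


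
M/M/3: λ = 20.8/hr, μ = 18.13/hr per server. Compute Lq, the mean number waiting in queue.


a = λ/μ = 1.1473; ρ = a/3 = 0.3824
P₀ = 0.311244
Lq = P₀·a^c·ρ / (c!·(1−ρ)²) = 0.311244·1.51007·0.3824/(6·0.38140)
= 0.07854

Final: 0.07854


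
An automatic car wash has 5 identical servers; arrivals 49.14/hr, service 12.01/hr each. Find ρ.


ρ = λ/(cμ) = 49.14/(5·12.01) = 49.14/60.05 = 0.8183

Final: 0.8183


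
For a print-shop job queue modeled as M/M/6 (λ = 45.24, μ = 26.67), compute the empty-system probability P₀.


a = λ/μ = 45.24/26.67 = 1.6963; ρ = a/c = 0.2827
Σ_{k=0}^{5} a^k/k! (terms k=0..5) = 1.00000 + 1.69629 + 1.43870 + 0.81348 + 0.34497 + 0.11704 = 5.41048
Tail: a^6/(6!(1−ρ)) = 23.82306/(720·0.7173) = 0.04613
P₀ = 1/(5.41048 + 0.04613) = 1/5.45660 = 0.183264

Final: 0.183264
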